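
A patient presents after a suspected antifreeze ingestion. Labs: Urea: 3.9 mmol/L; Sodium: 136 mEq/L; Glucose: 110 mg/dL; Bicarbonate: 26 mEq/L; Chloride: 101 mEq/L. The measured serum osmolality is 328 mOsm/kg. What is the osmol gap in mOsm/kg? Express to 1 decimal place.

46.0 mOsm/kg

Calculated osmolality = 2·Na + glucose/18 + urea
= 2·136 + 110/18 + 3.9
= 272 + 6.11 + 3.90
= 282.01 mOsm/kg ≈ 282.0 mOsm/kg
Osmolar gap = measured − calculated = 328 − 282.0 = 46.0 mOsm/kg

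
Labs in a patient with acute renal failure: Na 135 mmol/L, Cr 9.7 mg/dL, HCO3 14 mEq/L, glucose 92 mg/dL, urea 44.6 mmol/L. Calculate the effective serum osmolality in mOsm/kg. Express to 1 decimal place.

Effective osmolality excludes urea (freely permeant across cell membranes):
2·Na + glucose/18
= 2·135 + 92/18
= 270 + 5.11
= 275.11 mOsm/kg

275.1 mOsm/kg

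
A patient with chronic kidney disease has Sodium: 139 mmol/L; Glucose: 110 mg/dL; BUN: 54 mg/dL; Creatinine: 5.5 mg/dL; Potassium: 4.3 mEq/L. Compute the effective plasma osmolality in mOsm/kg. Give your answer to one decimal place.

284.1 mOsm/kg

Effective osmolality excludes urea (freely permeant across cell membranes):
2·Na + glucose/18
= 2·139 + 110/18
= 278 + 6.11
= 284.11 mOsm/kg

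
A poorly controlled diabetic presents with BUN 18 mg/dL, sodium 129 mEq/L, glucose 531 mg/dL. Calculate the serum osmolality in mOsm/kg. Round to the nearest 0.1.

Calculated osmolality = 2·Na + glucose/18 + BUN/2.8
= 2·129 + 531/18 + 18/2.8
= 258 + 29.50 + 6.43
= 293.93 mOsm/kg

293.9 mOsm/kg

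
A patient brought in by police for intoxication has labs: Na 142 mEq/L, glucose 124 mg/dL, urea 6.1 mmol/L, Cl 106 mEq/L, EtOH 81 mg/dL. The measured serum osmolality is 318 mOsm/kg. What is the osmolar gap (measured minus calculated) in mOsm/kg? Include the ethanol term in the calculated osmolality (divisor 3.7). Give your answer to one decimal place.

-0.9 mOsm/kg

Calculated osmolality = 2·Na + glucose/18 + urea + ethanol/3.7
= 2·142 + 124/18 + 6.1 + 81/3.7
= 284 + 6.89 + 6.10 + 21.89
= 318.88 mOsm/kg ≈ 318.9 mOsm/kg
Osmolar gap = measured − calculated = 318 − 318.9 = -0.9 mOsm/kg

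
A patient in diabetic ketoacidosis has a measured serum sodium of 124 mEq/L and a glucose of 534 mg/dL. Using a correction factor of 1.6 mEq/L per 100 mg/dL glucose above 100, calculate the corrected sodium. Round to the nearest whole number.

131 mEq/L

Corrected Na = measured Na + 1.6 · (glucose − 100)/100
= 124 + 1.6 · (534 − 100)/100
= 124 + 6.9
= 130.9 mEq/L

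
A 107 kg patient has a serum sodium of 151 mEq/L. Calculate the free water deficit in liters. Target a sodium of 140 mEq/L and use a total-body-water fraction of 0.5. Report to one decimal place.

TBW = 0.5 · 107 = 53.5 L
Free water deficit = TBW · (Na/140 − 1)
= 53.5 · (151/140 − 1)
= 53.5 · 0.0786
= 4.21 L

4.2 L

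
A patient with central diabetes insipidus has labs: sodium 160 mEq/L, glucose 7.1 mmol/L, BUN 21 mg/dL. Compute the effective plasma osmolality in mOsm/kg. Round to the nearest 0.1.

Effective osmolality excludes urea (freely permeant across cell membranes):
2·Na + glucose
= 2·160 + 7.1
= 320 + 7.1
= 327.1 mOsm/kg

327.1 mOsm/kg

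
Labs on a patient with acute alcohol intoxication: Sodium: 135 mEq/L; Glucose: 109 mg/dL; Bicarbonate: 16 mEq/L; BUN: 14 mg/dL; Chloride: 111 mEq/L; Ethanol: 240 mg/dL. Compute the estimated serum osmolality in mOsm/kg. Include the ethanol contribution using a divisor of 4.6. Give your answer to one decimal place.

333.2 mOsm/kg

Calculated osmolality = 2·Na + glucose/18 + BUN/2.8 + ethanol/4.6
= 2·135 + 109/18 + 14/2.8 + 240/4.6
= 270 + 6.06 + 5 + 52.17
= 333.23 mOsm/kg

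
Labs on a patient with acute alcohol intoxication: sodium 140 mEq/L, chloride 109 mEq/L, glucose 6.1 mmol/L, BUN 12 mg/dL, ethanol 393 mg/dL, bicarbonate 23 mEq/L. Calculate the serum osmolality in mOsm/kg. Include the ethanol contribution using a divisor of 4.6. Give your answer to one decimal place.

Calculated osmolality = 2·Na + glucose + BUN/2.8 + ethanol/4.6
= 2·140 + 6.1 + 12/2.8 + 393/4.6
= 280 + 6.10 + 4.29 + 85.43
= 375.82 mOsm/kg

375.8 mOsm/kg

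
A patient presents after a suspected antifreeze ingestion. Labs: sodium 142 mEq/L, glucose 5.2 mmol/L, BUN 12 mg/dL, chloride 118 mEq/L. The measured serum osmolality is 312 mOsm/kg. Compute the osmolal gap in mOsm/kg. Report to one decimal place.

18.5 mOsm/kg

Calculated osmolality = 2·Na + glucose + BUN/2.8
= 2·142 + 5.2 + 12/2.8
= 284 + 5.20 + 4.29
= 293.49 mOsm/kg ≈ 293.5 mOsm/kg
Osmolar gap = measured − calculated = 312 − 293.5 = 18.5 mOsm/kg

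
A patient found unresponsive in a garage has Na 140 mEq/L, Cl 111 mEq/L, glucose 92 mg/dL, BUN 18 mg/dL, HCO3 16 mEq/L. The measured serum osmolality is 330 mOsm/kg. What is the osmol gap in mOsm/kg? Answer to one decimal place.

Calculated osmolality = 2·Na + glucose/18 + BUN/2.8
= 2·140 + 92/18 + 18/2.8
= 280 + 5.11 + 6.43
= 291.54 mOsm/kg ≈ 291.5 mOsm/kg
Osmolar gap = measured − calculated = 330 − 291.5 = 38.5 mOsm/kg

38.5 mOsm/kg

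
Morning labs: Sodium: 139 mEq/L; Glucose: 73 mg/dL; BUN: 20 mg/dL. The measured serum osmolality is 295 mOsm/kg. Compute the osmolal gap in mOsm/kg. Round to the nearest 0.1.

5.8 mOsm/kg

Calculated osmolality = 2·Na + glucose/18 + BUN/2.8
= 2·139 + 73/18 + 20/2.8
= 278 + 4.06 + 7.14
= 289.2 mOsm/kg ≈ 289.2 mOsm/kg
Osmolar gap = measured − calculated = 295 − 289.2 = 5.8 mOsm/kg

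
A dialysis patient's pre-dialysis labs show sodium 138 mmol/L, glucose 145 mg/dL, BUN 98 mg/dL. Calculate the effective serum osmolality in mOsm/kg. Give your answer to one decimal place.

284.1 mOsm/kg

Effective osmolality excludes urea (freely permeant across cell membranes):
2·Na + glucose/18
= 2·138 + 145/18
= 276 + 8.06
= 284.06 mOsm/kg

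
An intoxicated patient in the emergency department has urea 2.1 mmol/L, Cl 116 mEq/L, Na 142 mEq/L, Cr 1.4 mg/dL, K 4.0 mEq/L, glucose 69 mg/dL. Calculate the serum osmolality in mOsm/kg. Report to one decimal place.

289.9 mOsm/kg

Calculated osmolality = 2·Na + glucose/18 + urea
= 2·142 + 69/18 + 2.1
= 284 + 3.83 + 2.10
= 289.93 mOsm/kg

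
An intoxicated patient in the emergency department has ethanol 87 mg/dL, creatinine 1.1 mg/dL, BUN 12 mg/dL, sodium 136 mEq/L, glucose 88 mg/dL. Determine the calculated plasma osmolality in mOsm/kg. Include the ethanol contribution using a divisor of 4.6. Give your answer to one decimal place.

300.1 mOsm/kg

Calculated osmolality = 2·Na + glucose/18 + BUN/2.8 + ethanol/4.6
= 2·136 + 88/18 + 12/2.8 + 87/4.6
= 272 + 4.89 + 4.29 + 18.91
= 300.09 mOsm/kg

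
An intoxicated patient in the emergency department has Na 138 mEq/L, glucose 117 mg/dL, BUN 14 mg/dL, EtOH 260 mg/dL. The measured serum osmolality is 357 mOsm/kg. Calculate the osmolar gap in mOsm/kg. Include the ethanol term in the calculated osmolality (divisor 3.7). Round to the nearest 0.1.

-0.8 mOsm/kg

Calculated osmolality = 2·Na + glucose/18 + BUN/2.8 + ethanol/3.7
= 2·138 + 117/18 + 14/2.8 + 260/3.7
= 276 + 6.50 + 5 + 70.27
= 357.77 mOsm/kg ≈ 357.8 mOsm/kg
Osmolar gap = measured − calculated = 357 − 357.8 = -0.8 mOsm/kg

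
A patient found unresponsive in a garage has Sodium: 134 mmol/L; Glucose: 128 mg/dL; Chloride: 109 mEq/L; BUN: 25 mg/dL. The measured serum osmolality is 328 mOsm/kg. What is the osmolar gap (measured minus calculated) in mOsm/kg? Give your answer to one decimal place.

Calculated osmolality = 2·Na + glucose/18 + BUN/2.8
= 2·134 + 128/18 + 25/2.8
= 268 + 7.11 + 8.93
= 284.04 mOsm/kg ≈ 284.0 mOsm/kg
Osmolar gap = measured − calculated = 328 − 284.0 = 44.0 mOsm/kg

44.0 mOsm/kg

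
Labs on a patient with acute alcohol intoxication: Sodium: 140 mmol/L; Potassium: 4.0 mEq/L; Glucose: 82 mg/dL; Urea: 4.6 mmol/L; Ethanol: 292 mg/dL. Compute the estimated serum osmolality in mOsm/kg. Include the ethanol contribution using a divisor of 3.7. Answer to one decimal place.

368.1 mOsm/kg

Calculated osmolality = 2·Na + glucose/18 + urea + ethanol/3.7
= 2·140 + 82/18 + 4.6 + 292/3.7
= 280 + 4.56 + 4.60 + 78.92
= 368.08 mOsm/kg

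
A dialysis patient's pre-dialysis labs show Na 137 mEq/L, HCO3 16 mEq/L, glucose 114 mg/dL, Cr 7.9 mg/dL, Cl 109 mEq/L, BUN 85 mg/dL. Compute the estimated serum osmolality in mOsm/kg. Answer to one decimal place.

Calculated osmolality = 2·Na + glucose/18 + BUN/2.8
= 2·137 + 114/18 + 85/2.8
= 274 + 6.33 + 30.36
= 310.69 mOsm/kg

310.7 mOsm/kg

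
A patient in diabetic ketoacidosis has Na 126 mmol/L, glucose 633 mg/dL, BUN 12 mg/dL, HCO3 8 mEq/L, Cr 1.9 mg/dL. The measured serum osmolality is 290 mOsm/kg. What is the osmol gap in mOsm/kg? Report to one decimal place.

Calculated osmolality = 2·Na + glucose/18 + BUN/2.8
= 2·126 + 633/18 + 12/2.8
= 252 + 35.17 + 4.29
= 291.46 mOsm/kg ≈ 291.5 mOsm/kg
Osmolar gap = measured − calculated = 290 − 291.5 = -1.5 mOsm/kg

-1.5 mOsm/kg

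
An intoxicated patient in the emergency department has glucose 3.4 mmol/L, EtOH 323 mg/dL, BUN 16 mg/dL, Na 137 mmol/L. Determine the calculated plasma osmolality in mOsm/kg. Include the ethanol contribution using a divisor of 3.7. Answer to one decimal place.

Calculated osmolality = 2·Na + glucose + BUN/2.8 + ethanol/3.7
= 2·137 + 3.4 + 16/2.8 + 323/3.7
= 274 + 3.40 + 5.71 + 87.30
= 370.41 mOsm/kg

370.4 mOsm/kg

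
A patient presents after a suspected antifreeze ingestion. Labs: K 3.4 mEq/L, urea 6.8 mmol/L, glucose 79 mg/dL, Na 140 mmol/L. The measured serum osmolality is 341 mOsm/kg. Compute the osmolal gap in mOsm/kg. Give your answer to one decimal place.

49.8 mOsm/kg

Calculated osmolality = 2·Na + glucose/18 + urea
= 2·140 + 79/18 + 6.8
= 280 + 4.39 + 6.80
= 291.19 mOsm/kg ≈ 291.2 mOsm/kg
Osmolar gap = measured − calculated = 341 − 291.2 = 49.8 mOsm/kg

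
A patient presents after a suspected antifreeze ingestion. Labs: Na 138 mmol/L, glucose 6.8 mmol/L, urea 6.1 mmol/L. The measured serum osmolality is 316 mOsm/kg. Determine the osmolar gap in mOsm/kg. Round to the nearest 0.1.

Calculated osmolality = 2·Na + glucose + urea
= 2·138 + 6.8 + 6.1
= 276 + 6.80 + 6.10
= 288.9 mOsm/kg ≈ 288.9 mOsm/kg
Osmolar gap = measured − calculated = 316 − 288.9 = 27.1 mOsm/kg

27.1 mOsm/kg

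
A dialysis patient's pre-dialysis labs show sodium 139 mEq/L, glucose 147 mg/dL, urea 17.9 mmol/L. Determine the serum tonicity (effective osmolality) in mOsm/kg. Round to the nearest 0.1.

Effective osmolality excludes urea (freely permeant across cell membranes):
2·Na + glucose/18
= 2·139 + 147/18
= 278 + 8.17
= 286.17 mOsm/kg

286.2 mOsm/kg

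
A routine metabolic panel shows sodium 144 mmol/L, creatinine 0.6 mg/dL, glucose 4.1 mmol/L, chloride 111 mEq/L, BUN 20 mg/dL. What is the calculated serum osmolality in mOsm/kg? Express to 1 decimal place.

299.2 mOsm/kg

Calculated osmolality = 2·Na + glucose + BUN/2.8
= 2·144 + 4.1 + 20/2.8
= 288 + 4.10 + 7.14
= 299.24 mOsm/kg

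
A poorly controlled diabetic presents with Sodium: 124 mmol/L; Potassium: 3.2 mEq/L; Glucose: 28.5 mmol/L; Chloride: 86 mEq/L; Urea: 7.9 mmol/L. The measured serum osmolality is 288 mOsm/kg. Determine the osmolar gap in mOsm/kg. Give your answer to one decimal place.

Calculated osmolality = 2·Na + glucose + urea
= 2·124 + 28.5 + 7.9
= 248 + 28.50 + 7.90
= 284.4 mOsm/kg ≈ 284.4 mOsm/kg
Osmolar gap = measured − calculated = 288 − 284.4 = 3.6 mOsm/kg

3.6 mOsm/kg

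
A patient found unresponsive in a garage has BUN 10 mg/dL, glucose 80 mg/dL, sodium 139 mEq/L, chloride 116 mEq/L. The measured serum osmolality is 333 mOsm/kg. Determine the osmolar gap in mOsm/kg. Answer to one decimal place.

47.0 mOsm/kg

Calculated osmolality = 2·Na + glucose/18 + BUN/2.8
= 2·139 + 80/18 + 10/2.8
= 278 + 4.44 + 3.57
= 286.01 mOsm/kg ≈ 286.0 mOsm/kg
Osmolar gap = measured − calculated = 333 − 286.0 = 47.0 mOsm/kg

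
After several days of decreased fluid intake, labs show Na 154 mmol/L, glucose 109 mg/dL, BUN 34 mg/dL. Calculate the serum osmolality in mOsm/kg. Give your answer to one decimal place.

326.2 mOsm/kg

Calculated osmolality = 2·Na + glucose/18 + BUN/2.8
= 2·154 + 109/18 + 34/2.8
= 308 + 6.06 + 12.14
= 326.2 mOsm/kg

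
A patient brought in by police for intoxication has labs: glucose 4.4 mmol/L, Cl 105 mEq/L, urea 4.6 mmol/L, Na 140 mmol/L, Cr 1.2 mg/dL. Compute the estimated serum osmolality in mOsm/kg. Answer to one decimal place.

Calculated osmolality = 2·Na + glucose + urea
= 2·140 + 4.4 + 4.6
= 280 + 4.40 + 4.60
= 289 mOsm/kg

289.0 mOsm/kg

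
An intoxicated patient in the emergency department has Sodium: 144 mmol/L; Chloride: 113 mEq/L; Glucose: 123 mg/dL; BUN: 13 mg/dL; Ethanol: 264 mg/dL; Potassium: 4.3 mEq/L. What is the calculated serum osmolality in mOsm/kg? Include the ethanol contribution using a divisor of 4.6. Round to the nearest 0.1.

356.9 mOsm/kg

Calculated osmolality = 2·Na + glucose/18 + BUN/2.8 + ethanol/4.6
= 2·144 + 123/18 + 13/2.8 + 264/4.6
= 288 + 6.83 + 4.64 + 57.39
= 356.86 mOsm/kg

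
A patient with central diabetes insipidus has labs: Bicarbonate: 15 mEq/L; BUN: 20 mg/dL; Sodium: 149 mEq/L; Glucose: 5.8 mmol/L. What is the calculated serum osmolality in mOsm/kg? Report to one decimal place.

Calculated osmolality = 2·Na + glucose + BUN/2.8
= 2·149 + 5.8 + 20/2.8
= 298 + 5.80 + 7.14
= 310.94 mOsm/kg

310.9 mOsm/kg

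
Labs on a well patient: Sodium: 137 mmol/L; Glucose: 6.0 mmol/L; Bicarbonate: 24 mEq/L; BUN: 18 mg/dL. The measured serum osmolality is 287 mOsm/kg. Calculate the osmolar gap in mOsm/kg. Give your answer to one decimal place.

0.6 mOsm/kg

Calculated osmolality = 2·Na + glucose + BUN/2.8
= 2·137 + 6 + 18/2.8
= 274 + 6 + 6.43
= 286.43 mOsm/kg ≈ 286.4 mOsm/kg
Osmolar gap = measured − calculated = 287 − 286.4 = 0.6 mOsm/kg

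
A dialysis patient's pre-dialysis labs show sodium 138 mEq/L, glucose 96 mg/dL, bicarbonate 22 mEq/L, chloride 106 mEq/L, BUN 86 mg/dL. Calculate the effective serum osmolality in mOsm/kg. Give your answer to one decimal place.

281.3 mOsm/kg

Effective osmolality excludes urea (freely permeant across cell membranes):
2·Na + glucose/18
= 2·138 + 96/18
= 276 + 5.33
= 281.33 mOsm/kg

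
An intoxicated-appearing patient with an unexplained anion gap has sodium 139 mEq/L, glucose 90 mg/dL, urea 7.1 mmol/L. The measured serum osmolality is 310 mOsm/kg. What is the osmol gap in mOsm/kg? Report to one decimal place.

19.9 mOsm/kg

Calculated osmolality = 2·Na + glucose/18 + urea
= 2·139 + 90/18 + 7.1
= 278 + 5 + 7.10
= 290.1 mOsm/kg ≈ 290.1 mOsm/kg
Osmolar gap = measured − calculated = 310 − 290.1 = 19.9 mOsm/kg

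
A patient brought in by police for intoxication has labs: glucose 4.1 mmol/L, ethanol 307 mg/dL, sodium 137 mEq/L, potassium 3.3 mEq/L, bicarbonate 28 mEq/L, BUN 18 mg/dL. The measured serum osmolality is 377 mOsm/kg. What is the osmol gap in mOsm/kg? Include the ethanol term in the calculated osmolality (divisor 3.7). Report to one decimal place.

9.5 mOsm/kg

Calculated osmolality = 2·Na + glucose + BUN/2.8 + ethanol/3.7
= 2·137 + 4.1 + 18/2.8 + 307/3.7
= 274 + 4.10 + 6.43 + 82.97
= 367.5 mOsm/kg ≈ 367.5 mOsm/kg
Osmolar gap = measured − calculated = 377 − 367.5 = 9.5 mOsm/kg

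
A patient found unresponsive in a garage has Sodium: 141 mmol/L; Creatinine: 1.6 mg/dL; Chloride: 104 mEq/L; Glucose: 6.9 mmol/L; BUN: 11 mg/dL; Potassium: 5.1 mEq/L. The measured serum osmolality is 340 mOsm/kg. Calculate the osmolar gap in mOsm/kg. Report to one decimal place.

Calculated osmolality = 2·Na + glucose + BUN/2.8
= 2·141 + 6.9 + 11/2.8
= 282 + 6.90 + 3.93
= 292.83 mOsm/kg ≈ 292.8 mOsm/kg
Osmolar gap = measured − calculated = 340 − 292.8 = 47.2 mOsm/kg

47.2 mOsm/kg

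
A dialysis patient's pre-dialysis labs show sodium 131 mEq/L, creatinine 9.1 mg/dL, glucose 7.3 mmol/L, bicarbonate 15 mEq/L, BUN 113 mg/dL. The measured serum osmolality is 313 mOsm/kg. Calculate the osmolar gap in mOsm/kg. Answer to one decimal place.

Calculated osmolality = 2·Na + glucose + BUN/2.8
= 2·131 + 7.3 + 113/2.8
= 262 + 7.30 + 40.36
= 309.66 mOsm/kg ≈ 309.7 mOsm/kg
Osmolar gap = measured − calculated = 313 − 309.7 = 3.3 mOsm/kg

3.3 mOsm/kg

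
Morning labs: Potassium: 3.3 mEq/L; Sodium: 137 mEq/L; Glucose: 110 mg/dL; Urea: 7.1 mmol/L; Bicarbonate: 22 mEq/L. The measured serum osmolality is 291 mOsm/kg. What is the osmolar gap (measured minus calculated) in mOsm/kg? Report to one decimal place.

3.8 mOsm/kg

Calculated osmolality = 2·Na + glucose/18 + urea
= 2·137 + 110/18 + 7.1
= 274 + 6.11 + 7.10
= 287.21 mOsm/kg ≈ 287.2 mOsm/kg
Osmolar gap = measured − calculated = 291 − 287.2 = 3.8 mOsm/kg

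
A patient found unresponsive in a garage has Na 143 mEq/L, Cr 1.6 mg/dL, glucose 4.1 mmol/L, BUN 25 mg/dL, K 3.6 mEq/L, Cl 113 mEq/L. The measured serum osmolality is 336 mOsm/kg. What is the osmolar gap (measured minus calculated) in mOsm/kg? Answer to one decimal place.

37.0 mOsm/kg

Calculated osmolality = 2·Na + glucose + BUN/2.8
= 2·143 + 4.1 + 25/2.8
= 286 + 4.10 + 8.93
= 299.03 mOsm/kg ≈ 299.0 mOsm/kg
Osmolar gap = measured − calculated = 336 − 299.0 = 37.0 mOsm/kg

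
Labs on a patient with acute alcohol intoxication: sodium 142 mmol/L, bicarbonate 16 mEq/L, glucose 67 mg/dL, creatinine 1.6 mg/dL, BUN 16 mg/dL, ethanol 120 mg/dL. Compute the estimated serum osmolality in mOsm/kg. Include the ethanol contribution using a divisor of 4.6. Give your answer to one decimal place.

319.5 mOsm/kg

Calculated osmolality = 2·Na + glucose/18 + BUN/2.8 + ethanol/4.6
= 2·142 + 67/18 + 16/2.8 + 120/4.6
= 284 + 3.72 + 5.71 + 26.09
= 319.52 mOsm/kg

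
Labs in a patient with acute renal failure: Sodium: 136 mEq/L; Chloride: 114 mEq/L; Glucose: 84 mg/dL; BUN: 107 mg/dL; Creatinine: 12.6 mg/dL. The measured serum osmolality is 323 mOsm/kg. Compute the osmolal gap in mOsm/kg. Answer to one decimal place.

Calculated osmolality = 2·Na + glucose/18 + BUN/2.8
= 2·136 + 84/18 + 107/2.8
= 272 + 4.67 + 38.21
= 314.88 mOsm/kg ≈ 314.9 mOsm/kg
Osmolar gap = measured − calculated = 323 − 314.9 = 8.1 mOsm/kg

8.1 mOsm/kg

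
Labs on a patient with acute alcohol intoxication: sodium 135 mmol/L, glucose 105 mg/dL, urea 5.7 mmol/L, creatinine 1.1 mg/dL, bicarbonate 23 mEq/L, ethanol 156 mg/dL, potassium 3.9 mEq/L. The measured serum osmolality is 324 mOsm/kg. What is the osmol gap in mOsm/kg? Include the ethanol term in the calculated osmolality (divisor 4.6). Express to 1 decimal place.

Calculated osmolality = 2·Na + glucose/18 + urea + ethanol/4.6
= 2·135 + 105/18 + 5.7 + 156/4.6
= 270 + 5.83 + 5.70 + 33.91
= 315.44 mOsm/kg ≈ 315.4 mOsm/kg
Osmolar gap = measured − calculated = 324 − 315.4 = 8.6 mOsm/kg

8.6 mOsm/kg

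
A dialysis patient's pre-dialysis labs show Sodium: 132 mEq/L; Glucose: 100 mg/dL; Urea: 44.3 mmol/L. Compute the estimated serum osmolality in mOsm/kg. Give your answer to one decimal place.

313.9 mOsm/kg

Calculated osmolality = 2·Na + glucose/18 + urea
= 2·132 + 100/18 + 44.3
= 264 + 5.56 + 44.30
= 313.86 mOsm/kg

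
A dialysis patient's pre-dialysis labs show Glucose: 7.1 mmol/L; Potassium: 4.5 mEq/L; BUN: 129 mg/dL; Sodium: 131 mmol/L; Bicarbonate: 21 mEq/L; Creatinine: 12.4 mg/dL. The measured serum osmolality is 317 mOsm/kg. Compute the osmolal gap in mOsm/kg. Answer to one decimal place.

1.8 mOsm/kg

Calculated osmolality = 2·Na + glucose + BUN/2.8
= 2·131 + 7.1 + 129/2.8
= 262 + 7.10 + 46.07
= 315.17 mOsm/kg ≈ 315.2 mOsm/kg
Osmolar gap = measured − calculated = 317 − 315.2 = 1.8 mOsm/kg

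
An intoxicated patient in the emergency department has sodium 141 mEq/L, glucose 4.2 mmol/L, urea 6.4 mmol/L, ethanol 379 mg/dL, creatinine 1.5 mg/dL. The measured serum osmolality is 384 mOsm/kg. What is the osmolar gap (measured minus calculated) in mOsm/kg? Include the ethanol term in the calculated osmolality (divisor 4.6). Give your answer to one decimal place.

9.0 mOsm/kg

Calculated osmolality = 2·Na + glucose + urea + ethanol/4.6
= 2·141 + 4.2 + 6.4 + 379/4.6
= 282 + 4.20 + 6.40 + 82.39
= 374.99 mOsm/kg ≈ 375.0 mOsm/kg
Osmolar gap = measured − calculated = 384 − 375.0 = 9.0 mOsm/kg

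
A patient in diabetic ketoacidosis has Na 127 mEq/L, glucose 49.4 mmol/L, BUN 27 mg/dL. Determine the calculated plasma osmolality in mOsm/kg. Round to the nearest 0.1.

313.0 mOsm/kg

Calculated osmolality = 2·Na + glucose + BUN/2.8
= 2·127 + 49.4 + 27/2.8
= 254 + 49.40 + 9.64
= 313.04 mOsm/kg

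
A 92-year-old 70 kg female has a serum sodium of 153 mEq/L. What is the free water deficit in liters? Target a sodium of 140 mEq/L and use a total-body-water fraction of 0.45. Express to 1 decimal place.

2.9 L

TBW = 0.45 · 70 = 31.5 L
Free water deficit = TBW · (Na/140 − 1)
= 31.5 · (153/140 − 1)
= 31.5 · 0.0929
= 2.93 L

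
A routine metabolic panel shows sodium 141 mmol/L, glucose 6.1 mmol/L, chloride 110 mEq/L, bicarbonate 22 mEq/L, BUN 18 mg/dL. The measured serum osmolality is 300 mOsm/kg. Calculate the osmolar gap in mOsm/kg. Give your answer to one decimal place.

Calculated osmolality = 2·Na + glucose + BUN/2.8
= 2·141 + 6.1 + 18/2.8
= 282 + 6.10 + 6.43
= 294.53 mOsm/kg ≈ 294.5 mOsm/kg
Osmolar gap = measured − calculated = 300 − 294.5 = 5.5 mOsm/kg

5.5 mOsm/kg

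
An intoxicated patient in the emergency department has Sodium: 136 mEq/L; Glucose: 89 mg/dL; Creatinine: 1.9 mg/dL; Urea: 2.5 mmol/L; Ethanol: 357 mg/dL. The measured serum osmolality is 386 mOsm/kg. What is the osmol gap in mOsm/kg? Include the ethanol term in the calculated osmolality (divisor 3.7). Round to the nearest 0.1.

Calculated osmolality = 2·Na + glucose/18 + urea + ethanol/3.7
= 2·136 + 89/18 + 2.5 + 357/3.7
= 272 + 4.94 + 2.50 + 96.49
= 375.93 mOsm/kg ≈ 375.9 mOsm/kg
Osmolar gap = measured − calculated = 386 − 375.9 = 10.1 mOsm/kg

10.1 mOsm/kg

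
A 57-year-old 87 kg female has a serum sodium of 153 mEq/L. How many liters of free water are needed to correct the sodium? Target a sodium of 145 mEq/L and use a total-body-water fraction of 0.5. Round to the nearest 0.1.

TBW = 0.5 · 87 = 43.5 L
Free water deficit = TBW · (Na/145 − 1)
= 43.5 · (153/145 − 1)
= 43.5 · 0.0552
= 2.4 L

2.4 L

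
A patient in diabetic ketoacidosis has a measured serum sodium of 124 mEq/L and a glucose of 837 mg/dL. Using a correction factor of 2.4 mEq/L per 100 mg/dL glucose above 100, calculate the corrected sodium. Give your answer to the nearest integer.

142 mEq/L

Corrected Na = measured Na + 2.4 · (glucose − 100)/100
= 124 + 2.4 · (837 − 100)/100
= 124 + 17.7
= 141.7 mEq/L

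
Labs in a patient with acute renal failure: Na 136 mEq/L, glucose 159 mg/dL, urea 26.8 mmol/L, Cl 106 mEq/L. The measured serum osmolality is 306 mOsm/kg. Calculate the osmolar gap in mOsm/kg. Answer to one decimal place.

-1.6 mOsm/kg

Calculated osmolality = 2·Na + glucose/18 + urea
= 2·136 + 159/18 + 26.8
= 272 + 8.83 + 26.80
= 307.63 mOsm/kg ≈ 307.6 mOsm/kg
Osmolar gap = measured − calculated = 306 − 307.6 = -1.6 mOsm/kg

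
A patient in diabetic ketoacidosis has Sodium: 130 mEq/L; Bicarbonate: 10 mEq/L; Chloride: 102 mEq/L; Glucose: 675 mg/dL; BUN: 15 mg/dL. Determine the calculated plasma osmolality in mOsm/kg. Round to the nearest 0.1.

302.9 mOsm/kg

Calculated osmolality = 2·Na + glucose/18 + BUN/2.8
= 2·130 + 675/18 + 15/2.8
= 260 + 37.50 + 5.36
= 302.86 mOsm/kg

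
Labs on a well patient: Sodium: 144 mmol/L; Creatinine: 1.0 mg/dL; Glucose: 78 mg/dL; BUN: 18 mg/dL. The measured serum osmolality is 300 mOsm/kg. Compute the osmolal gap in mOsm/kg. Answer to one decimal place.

Calculated osmolality = 2·Na + glucose/18 + BUN/2.8
= 2·144 + 78/18 + 18/2.8
= 288 + 4.33 + 6.43
= 298.76 mOsm/kg ≈ 298.8 mOsm/kg
Osmolar gap = measured − calculated = 300 − 298.8 = 1.2 mOsm/kg

1.2 mOsm/kg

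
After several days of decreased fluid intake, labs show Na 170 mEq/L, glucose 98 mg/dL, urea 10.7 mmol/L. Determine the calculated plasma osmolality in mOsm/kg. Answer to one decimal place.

Calculated osmolality = 2·Na + glucose/18 + urea
= 2·170 + 98/18 + 10.7
= 340 + 5.44 + 10.70
= 356.14 mOsm/kg

356.1 mOsm/kg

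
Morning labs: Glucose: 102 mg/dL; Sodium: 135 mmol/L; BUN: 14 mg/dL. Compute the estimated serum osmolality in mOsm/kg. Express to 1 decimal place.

Calculated osmolality = 2·Na + glucose/18 + BUN/2.8
= 2·135 + 102/18 + 14/2.8
= 270 + 5.67 + 5
= 280.67 mOsm/kg

280.7 mOsm/kg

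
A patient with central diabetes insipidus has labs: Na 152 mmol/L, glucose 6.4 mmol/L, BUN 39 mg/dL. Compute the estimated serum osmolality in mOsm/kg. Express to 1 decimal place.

324.3 mOsm/kg

Calculated osmolality = 2·Na + glucose + BUN/2.8
= 2·152 + 6.4 + 39/2.8
= 304 + 6.40 + 13.93
= 324.33 mOsm/kg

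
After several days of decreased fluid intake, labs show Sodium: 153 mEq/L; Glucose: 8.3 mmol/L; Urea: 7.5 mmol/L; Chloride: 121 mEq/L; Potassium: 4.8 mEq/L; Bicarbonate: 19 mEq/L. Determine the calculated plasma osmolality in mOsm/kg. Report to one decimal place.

321.8 mOsm/kg

Calculated osmolality = 2·Na + glucose + urea
= 2·153 + 8.3 + 7.5
= 306 + 8.30 + 7.50
= 321.8 mOsm/kg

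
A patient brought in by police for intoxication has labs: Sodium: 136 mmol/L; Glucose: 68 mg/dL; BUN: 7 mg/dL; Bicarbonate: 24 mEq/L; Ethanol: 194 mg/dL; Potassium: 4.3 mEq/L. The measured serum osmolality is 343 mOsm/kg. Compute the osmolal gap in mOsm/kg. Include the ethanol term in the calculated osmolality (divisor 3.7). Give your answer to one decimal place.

Calculated osmolality = 2·Na + glucose/18 + BUN/2.8 + ethanol/3.7
= 2·136 + 68/18 + 7/2.8 + 194/3.7
= 272 + 3.78 + 2.50 + 52.43
= 330.71 mOsm/kg ≈ 330.7 mOsm/kg
Osmolar gap = measured − calculated = 343 − 330.7 = 12.3 mOsm/kg

12.3 mOsm/kg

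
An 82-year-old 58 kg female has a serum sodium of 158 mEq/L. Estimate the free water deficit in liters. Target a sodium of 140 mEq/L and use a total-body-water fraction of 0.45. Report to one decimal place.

3.4 L

TBW = 0.45 · 58 = 26.1 L
Free water deficit = TBW · (Na/140 − 1)
= 26.1 · (158/140 − 1)
= 26.1 · 0.1286
= 3.36 L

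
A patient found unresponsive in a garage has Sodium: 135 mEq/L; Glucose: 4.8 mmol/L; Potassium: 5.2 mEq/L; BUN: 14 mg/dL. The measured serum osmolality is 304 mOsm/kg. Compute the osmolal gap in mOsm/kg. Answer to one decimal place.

24.2 mOsm/kg

Calculated osmolality = 2·Na + glucose + BUN/2.8
= 2·135 + 4.8 + 14/2.8
= 270 + 4.80 + 5
= 279.8 mOsm/kg ≈ 279.8 mOsm/kg
Osmolar gap = measured − calculated = 304 − 279.8 = 24.2 mOsm/kg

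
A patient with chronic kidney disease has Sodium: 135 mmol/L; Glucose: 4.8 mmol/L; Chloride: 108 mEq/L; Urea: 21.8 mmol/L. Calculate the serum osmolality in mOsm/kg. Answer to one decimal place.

296.6 mOsm/kg

Calculated osmolality = 2·Na + glucose + urea
= 2·135 + 4.8 + 21.8
= 270 + 4.80 + 21.80
= 296.6 mOsm/kg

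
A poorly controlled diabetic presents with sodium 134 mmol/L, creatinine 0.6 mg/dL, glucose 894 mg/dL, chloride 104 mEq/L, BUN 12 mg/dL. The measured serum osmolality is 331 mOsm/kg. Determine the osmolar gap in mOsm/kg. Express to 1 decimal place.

9.0 mOsm/kg

Calculated osmolality = 2·Na + glucose/18 + BUN/2.8
= 2·134 + 894/18 + 12/2.8
= 268 + 49.67 + 4.29
= 321.96 mOsm/kg ≈ 322.0 mOsm/kg
Osmolar gap = measured − calculated = 331 − 322.0 = 9.0 mOsm/kg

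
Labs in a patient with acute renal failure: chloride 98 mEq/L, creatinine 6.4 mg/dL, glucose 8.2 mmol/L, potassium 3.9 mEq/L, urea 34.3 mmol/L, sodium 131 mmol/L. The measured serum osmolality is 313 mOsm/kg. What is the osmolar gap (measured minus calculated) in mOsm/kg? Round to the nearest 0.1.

Calculated osmolality = 2·Na + glucose + urea
= 2·131 + 8.2 + 34.3
= 262 + 8.20 + 34.30
= 304.5 mOsm/kg ≈ 304.5 mOsm/kg
Osmolar gap = measured − calculated = 313 − 304.5 = 8.5 mOsm/kg

8.5 mOsm/kg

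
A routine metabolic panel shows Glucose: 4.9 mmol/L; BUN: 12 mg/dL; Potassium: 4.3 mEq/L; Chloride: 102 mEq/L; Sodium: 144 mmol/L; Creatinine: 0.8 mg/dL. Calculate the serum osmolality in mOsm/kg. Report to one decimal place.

Calculated osmolality = 2·Na + glucose + BUN/2.8
= 2·144 + 4.9 + 12/2.8
= 288 + 4.90 + 4.29
= 297.19 mOsm/kg

297.2 mOsm/kg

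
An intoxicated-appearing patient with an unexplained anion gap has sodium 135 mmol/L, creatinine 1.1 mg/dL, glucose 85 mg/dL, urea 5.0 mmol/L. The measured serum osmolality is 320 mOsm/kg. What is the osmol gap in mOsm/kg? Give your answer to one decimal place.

Calculated osmolality = 2·Na + glucose/18 + urea
= 2·135 + 85/18 + 5
= 270 + 4.72 + 5
= 279.72 mOsm/kg ≈ 279.7 mOsm/kg
Osmolar gap = measured − calculated = 320 − 279.7 = 40.3 mOsm/kg

40.3 mOsm/kg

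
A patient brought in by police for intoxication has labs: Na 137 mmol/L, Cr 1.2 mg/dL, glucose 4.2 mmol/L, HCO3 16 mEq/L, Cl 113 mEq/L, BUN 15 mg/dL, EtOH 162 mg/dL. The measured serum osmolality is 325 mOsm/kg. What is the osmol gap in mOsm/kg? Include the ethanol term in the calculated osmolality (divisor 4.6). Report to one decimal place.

Calculated osmolality = 2·Na + glucose + BUN/2.8 + ethanol/4.6
= 2·137 + 4.2 + 15/2.8 + 162/4.6
= 274 + 4.20 + 5.36 + 35.22
= 318.78 mOsm/kg ≈ 318.8 mOsm/kg
Osmolar gap = measured − calculated = 325 − 318.8 = 6.2 mOsm/kg

6.2 mOsm/kg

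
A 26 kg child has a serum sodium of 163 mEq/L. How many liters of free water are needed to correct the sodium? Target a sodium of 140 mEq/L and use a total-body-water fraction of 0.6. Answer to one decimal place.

2.6 L

TBW = 0.6 · 26 = 15.6 L
Free water deficit = TBW · (Na/140 − 1)
= 15.6 · (163/140 − 1)
= 15.6 · 0.1643
= 2.56 L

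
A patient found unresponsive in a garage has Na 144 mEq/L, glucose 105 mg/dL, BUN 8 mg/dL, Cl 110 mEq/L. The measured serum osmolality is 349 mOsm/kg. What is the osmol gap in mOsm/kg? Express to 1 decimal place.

Calculated osmolality = 2·Na + glucose/18 + BUN/2.8
= 2·144 + 105/18 + 8/2.8
= 288 + 5.83 + 2.86
= 296.69 mOsm/kg ≈ 296.7 mOsm/kg
Osmolar gap = measured − calculated = 349 − 296.7 = 52.3 mOsm/kg

52.3 mOsm/kg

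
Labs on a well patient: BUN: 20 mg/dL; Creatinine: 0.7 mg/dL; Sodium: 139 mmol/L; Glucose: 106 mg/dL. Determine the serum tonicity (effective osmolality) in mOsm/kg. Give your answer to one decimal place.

283.9 mOsm/kg

Effective osmolality excludes urea (freely permeant across cell membranes):
2·Na + glucose/18
= 2·139 + 106/18
= 278 + 5.89
= 283.89 mOsm/kg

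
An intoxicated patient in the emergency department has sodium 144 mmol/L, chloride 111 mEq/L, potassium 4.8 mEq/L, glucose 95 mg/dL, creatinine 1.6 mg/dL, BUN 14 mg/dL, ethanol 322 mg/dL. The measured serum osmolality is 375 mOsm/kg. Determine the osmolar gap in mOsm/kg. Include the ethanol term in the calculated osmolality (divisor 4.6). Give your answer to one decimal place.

6.7 mOsm/kg

Calculated osmolality = 2·Na + glucose/18 + BUN/2.8 + ethanol/4.6
= 2·144 + 95/18 + 14/2.8 + 322/4.6
= 288 + 5.28 + 5 + 70
= 368.28 mOsm/kg ≈ 368.3 mOsm/kg
Osmolar gap = measured − calculated = 375 − 368.3 = 6.7 mOsm/kg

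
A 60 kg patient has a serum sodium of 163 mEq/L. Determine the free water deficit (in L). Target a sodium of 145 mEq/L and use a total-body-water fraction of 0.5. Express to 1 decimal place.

TBW = 0.5 · 60 = 30 L
Free water deficit = TBW · (Na/145 − 1)
= 30 · (163/145 − 1)
= 30 · 0.1241
= 3.72 L

3.7 L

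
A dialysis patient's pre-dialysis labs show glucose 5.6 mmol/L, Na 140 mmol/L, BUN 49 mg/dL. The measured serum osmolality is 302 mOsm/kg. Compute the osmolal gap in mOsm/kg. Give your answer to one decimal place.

Calculated osmolality = 2·Na + glucose + BUN/2.8
= 2·140 + 5.6 + 49/2.8
= 280 + 5.60 + 17.50
= 303.1 mOsm/kg ≈ 303.1 mOsm/kg
Osmolar gap = measured − calculated = 302 − 303.1 = -1.1 mOsm/kg

-1.1 mOsm/kg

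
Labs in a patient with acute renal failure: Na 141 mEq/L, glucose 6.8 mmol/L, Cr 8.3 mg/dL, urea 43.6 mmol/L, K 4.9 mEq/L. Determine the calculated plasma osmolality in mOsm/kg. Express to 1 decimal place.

Calculated osmolality = 2·Na + glucose + urea
= 2·141 + 6.8 + 43.6
= 282 + 6.80 + 43.60
= 332.4 mOsm/kg

332.4 mOsm/kg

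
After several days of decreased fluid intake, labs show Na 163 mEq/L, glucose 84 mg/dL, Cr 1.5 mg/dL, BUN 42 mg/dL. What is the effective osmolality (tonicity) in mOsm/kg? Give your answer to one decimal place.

Effective osmolality excludes urea (freely permeant across cell membranes):
2·Na + glucose/18
= 2·163 + 84/18
= 326 + 4.67
= 330.67 mOsm/kg

330.7 mOsm/kg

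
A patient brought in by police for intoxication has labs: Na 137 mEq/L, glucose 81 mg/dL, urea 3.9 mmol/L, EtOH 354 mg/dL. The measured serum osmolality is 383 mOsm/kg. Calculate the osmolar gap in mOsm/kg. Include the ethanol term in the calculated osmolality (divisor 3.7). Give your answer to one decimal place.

Calculated osmolality = 2·Na + glucose/18 + urea + ethanol/3.7
= 2·137 + 81/18 + 3.9 + 354/3.7
= 274 + 4.50 + 3.90 + 95.68
= 378.08 mOsm/kg ≈ 378.1 mOsm/kg
Osmolar gap = measured − calculated = 383 − 378.1 = 4.9 mOsm/kg

4.9 mOsm/kg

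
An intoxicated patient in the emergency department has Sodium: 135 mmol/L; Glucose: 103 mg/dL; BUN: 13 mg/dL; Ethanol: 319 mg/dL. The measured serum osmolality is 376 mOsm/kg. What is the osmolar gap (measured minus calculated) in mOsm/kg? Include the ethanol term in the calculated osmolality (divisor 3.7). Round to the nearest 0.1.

9.4 mOsm/kg

Calculated osmolality = 2·Na + glucose/18 + BUN/2.8 + ethanol/3.7
= 2·135 + 103/18 + 13/2.8 + 319/3.7
= 270 + 5.72 + 4.64 + 86.22
= 366.58 mOsm/kg ≈ 366.6 mOsm/kg
Osmolar gap = measured − calculated = 376 − 366.6 = 9.4 mOsm/kg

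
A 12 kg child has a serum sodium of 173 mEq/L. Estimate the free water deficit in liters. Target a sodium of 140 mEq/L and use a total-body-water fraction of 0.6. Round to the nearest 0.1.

TBW = 0.6 · 12 = 7.2 L
Free water deficit = TBW · (Na/140 − 1)
= 7.2 · (173/140 − 1)
= 7.2 · 0.2357
= 1.7 L

1.7 L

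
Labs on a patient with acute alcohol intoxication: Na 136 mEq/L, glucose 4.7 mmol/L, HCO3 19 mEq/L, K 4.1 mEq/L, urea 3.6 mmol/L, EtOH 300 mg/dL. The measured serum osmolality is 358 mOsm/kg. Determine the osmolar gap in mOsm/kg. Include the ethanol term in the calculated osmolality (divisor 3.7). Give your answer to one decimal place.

Calculated osmolality = 2·Na + glucose + urea + ethanol/3.7
= 2·136 + 4.7 + 3.6 + 300/3.7
= 272 + 4.70 + 3.60 + 81.08
= 361.38 mOsm/kg ≈ 361.4 mOsm/kg
Osmolar gap = measured − calculated = 358 − 361.4 = -3.4 mOsm/kg

-3.4 mOsm/kg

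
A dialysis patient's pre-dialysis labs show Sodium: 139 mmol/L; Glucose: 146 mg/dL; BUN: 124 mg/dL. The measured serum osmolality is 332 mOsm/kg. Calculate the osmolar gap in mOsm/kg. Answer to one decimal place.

1.6 mOsm/kg

Calculated osmolality = 2·Na + glucose/18 + BUN/2.8
= 2·139 + 146/18 + 124/2.8
= 278 + 8.11 + 44.29
= 330.4 mOsm/kg ≈ 330.4 mOsm/kg
Osmolar gap = measured − calculated = 332 − 330.4 = 1.6 mOsm/kg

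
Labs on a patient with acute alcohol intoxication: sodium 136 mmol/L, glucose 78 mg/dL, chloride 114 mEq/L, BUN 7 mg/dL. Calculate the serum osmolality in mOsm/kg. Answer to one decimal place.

Calculated osmolality = 2·Na + glucose/18 + BUN/2.8
= 2·136 + 78/18 + 7/2.8
= 272 + 4.33 + 2.50
= 278.83 mOsm/kg

278.8 mOsm/kg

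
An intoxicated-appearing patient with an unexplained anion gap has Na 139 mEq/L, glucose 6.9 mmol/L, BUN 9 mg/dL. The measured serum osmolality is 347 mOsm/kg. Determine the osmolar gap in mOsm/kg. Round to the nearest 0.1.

58.9 mOsm/kg

Calculated osmolality = 2·Na + glucose + BUN/2.8
= 2·139 + 6.9 + 9/2.8
= 278 + 6.90 + 3.21
= 288.11 mOsm/kg ≈ 288.1 mOsm/kg
Osmolar gap = measured − calculated = 347 − 288.1 = 58.9 mOsm/kg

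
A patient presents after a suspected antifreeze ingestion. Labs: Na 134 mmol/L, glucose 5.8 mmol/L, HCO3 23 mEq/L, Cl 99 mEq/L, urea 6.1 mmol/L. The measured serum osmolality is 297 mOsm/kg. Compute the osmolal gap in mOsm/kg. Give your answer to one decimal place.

17.1 mOsm/kg

Calculated osmolality = 2·Na + glucose + urea
= 2·134 + 5.8 + 6.1
= 268 + 5.80 + 6.10
= 279.9 mOsm/kg ≈ 279.9 mOsm/kg
Osmolar gap = measured − calculated = 297 − 279.9 = 17.1 mOsm/kg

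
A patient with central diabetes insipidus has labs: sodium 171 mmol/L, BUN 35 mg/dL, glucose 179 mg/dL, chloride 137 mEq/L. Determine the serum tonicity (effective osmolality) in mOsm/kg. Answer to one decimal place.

Effective osmolality excludes urea (freely permeant across cell membranes):
2·Na + glucose/18
= 2·171 + 179/18
= 342 + 9.94
= 351.94 mOsm/kg

351.9 mOsm/kg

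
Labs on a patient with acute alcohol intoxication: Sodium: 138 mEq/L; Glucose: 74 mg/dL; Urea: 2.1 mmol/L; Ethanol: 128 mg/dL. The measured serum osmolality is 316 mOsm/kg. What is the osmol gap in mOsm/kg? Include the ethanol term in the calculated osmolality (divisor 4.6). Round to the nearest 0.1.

6.0 mOsm/kg

Calculated osmolality = 2·Na + glucose/18 + urea + ethanol/4.6
= 2·138 + 74/18 + 2.1 + 128/4.6
= 276 + 4.11 + 2.10 + 27.83
= 310.04 mOsm/kg ≈ 310.0 mOsm/kg
Osmolar gap = measured − calculated = 316 − 310.0 = 6.0 mOsm/kg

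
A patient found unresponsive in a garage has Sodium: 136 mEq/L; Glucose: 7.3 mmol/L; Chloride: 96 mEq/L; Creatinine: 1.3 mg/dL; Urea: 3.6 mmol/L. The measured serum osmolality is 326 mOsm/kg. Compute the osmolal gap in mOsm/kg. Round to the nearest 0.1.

Calculated osmolality = 2·Na + glucose + urea
= 2·136 + 7.3 + 3.6
= 272 + 7.30 + 3.60
= 282.9 mOsm/kg ≈ 282.9 mOsm/kg
Osmolar gap = measured − calculated = 326 − 282.9 = 43.1 mOsm/kg

43.1 mOsm/kg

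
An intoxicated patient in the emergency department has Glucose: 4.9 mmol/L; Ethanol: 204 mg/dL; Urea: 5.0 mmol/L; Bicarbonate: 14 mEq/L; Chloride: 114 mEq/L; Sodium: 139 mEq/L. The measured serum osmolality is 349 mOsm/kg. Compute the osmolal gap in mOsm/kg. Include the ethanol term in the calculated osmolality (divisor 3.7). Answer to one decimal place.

6.0 mOsm/kg

Calculated osmolality = 2·Na + glucose + urea + ethanol/3.7
= 2·139 + 4.9 + 5 + 204/3.7
= 278 + 4.90 + 5 + 55.14
= 343.04 mOsm/kg ≈ 343.0 mOsm/kg
Osmolar gap = measured − calculated = 349 − 343.0 = 6.0 mOsm/kg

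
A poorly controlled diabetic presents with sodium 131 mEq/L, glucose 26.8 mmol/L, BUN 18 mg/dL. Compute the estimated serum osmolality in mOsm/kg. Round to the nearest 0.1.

Calculated osmolality = 2·Na + glucose + BUN/2.8
= 2·131 + 26.8 + 18/2.8
= 262 + 26.80 + 6.43
= 295.23 mOsm/kg

295.2 mOsm/kg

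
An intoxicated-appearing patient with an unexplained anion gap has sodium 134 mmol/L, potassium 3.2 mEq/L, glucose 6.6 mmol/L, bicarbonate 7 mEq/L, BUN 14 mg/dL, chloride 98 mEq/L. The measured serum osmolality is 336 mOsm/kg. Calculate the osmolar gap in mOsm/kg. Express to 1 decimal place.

56.4 mOsm/kg

Calculated osmolality = 2·Na + glucose + BUN/2.8
= 2·134 + 6.6 + 14/2.8
= 268 + 6.60 + 5
= 279.6 mOsm/kg ≈ 279.6 mOsm/kg
Osmolar gap = measured − calculated = 336 − 279.6 = 56.4 mOsm/kg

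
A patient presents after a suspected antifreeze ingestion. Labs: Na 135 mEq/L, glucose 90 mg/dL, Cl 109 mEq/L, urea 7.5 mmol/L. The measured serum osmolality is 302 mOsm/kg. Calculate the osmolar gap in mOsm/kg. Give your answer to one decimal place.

19.5 mOsm/kg

Calculated osmolality = 2·Na + glucose/18 + urea
= 2·135 + 90/18 + 7.5
= 270 + 5 + 7.50
= 282.5 mOsm/kg ≈ 282.5 mOsm/kg
Osmolar gap = measured − calculated = 302 − 282.5 = 19.5 mOsm/kg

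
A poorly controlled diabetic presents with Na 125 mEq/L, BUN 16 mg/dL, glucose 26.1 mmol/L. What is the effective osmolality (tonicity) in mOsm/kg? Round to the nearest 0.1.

276.1 mOsm/kg

Effective osmolality excludes urea (freely permeant across cell membranes):
2·Na + glucose
= 2·125 + 26.1
= 250 + 26.1
= 276.1 mOsm/kg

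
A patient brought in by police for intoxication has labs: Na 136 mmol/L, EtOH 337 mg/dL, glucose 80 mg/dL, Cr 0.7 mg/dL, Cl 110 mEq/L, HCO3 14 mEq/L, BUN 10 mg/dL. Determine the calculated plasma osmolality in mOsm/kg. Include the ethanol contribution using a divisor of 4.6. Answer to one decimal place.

Calculated osmolality = 2·Na + glucose/18 + BUN/2.8 + ethanol/4.6
= 2·136 + 80/18 + 10/2.8 + 337/4.6
= 272 + 4.44 + 3.57 + 73.26
= 353.27 mOsm/kg

353.3 mOsm/kg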